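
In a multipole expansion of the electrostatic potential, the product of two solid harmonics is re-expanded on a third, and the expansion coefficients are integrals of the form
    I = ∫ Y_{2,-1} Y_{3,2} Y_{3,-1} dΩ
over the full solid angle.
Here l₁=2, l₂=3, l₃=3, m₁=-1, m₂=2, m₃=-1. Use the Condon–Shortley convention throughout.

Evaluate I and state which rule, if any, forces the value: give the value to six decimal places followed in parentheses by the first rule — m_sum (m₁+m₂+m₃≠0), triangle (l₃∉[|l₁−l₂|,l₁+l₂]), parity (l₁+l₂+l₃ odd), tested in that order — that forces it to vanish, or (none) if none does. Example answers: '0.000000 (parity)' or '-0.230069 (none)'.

0.162868 (none)

Rules hold: Σm=0, L=8 even, 1≤3≤5.
N = 5·7·7 = 245
Δ = 2!·2!·4!/9! = 1/3780
Racah Σ t=0..2: t=0:+1/24 t=1:−1/4 t=2:+1/24 = -1/6
⇒ 3j(2 3 3; 0 0 0)² = 4/105, sgn +1
Racah Σ t=1..2: t=1:−1/48 t=2:+1/12 = 1/16
⇒ 3j(2 3 3; -1 2 -1)² = 1/28, sgn +1
4πI² = N·(3j₀)²·(3jₘ)² = 1/3
I = +1·√(0.333333/4π) = 0.16286750
No selection rule forces the value: the integral is nonzero (none).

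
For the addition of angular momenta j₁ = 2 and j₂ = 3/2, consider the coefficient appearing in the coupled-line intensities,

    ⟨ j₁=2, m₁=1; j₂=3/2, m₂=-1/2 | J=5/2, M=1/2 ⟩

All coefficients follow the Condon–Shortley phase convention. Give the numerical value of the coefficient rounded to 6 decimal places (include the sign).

+0.597614  (= +√(5/14))

√[6·1!3!2!/7! · 3!1!1!2!3!2!] = √(72/35)
  +(−1)^0/∏(0,1,1,1,2,1)! = 1/2  (running 1/2)
  +(−1)^1/∏(1,0,0,0,3,2)! = -1/12  (running 5/12)
⟨..|..⟩ = √(72/35)·(5/12) = +0.597614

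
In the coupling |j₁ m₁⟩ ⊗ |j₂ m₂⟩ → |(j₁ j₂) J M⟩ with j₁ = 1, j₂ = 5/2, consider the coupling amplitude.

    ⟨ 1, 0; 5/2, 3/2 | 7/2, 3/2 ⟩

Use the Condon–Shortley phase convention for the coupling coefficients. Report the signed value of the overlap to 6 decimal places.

+√(10/21) ≈ +0.690066

triangle: 0!*2!*5!/8! = 240/40320
(j±m)!: 1!*1!*4!*1!*5!*2! = 5760
prefactor² = (2J+1)*Δ*N² = 1920/7
  k=0: +1/(0!*0!*1!*4!*1!*1!) = 1/24
Σ = 1/24  ⇒  CG² = 1920/7*(1/24)² = 10/21
CG = +√(10/21) = +0.690066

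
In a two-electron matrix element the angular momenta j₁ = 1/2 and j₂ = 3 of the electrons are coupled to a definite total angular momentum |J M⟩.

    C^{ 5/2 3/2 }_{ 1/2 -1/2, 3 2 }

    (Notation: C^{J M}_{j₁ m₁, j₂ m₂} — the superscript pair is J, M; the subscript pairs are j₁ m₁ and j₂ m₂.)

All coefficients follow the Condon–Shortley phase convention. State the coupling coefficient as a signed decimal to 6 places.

√[6·1!0!5!/7! · 0!1!5!1!4!1!] = √(2880/7)
  +(−1)^1/∏(1,0,0,4,0,1)! = -1/24  (running -1/24)
⟨..|..⟩ = √(2880/7)·(-1/24) = -0.845154

-0.845154  (= −√(5/7))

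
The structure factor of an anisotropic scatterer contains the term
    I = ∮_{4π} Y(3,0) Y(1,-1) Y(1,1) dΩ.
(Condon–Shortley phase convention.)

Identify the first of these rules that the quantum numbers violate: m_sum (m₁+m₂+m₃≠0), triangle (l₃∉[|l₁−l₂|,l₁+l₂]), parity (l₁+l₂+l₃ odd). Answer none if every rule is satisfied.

triangle

azimuthal sum: 0 − 1 + 1 = 0  ✓
l₃ must lie in [2,4]; have l₃=1  ✗
L = 3 + 1 + 1 = 5 (odd)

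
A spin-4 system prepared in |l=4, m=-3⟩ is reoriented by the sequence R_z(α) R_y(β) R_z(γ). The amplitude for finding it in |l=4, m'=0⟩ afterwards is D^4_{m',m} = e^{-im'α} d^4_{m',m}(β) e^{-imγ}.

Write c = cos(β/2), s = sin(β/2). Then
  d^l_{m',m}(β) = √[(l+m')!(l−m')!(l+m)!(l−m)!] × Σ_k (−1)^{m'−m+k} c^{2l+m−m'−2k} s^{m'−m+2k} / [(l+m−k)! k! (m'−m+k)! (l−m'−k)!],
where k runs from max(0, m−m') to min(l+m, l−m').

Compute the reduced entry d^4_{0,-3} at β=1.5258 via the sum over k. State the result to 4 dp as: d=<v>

d=-0.0663

d^4_{0,-3}(β=1.5258) via the finite sum:
With c≡cos(β/2)=0.722835 and s≡sin(β/2)=0.691021, N=[24·24·1·5040]^{1/2}=1703.830978
k: max(0,(-3)−(0))=0 … min(4+(-3),4−(0))=1
  k=0: (−1)^3·1703.8310/(144)·0.7228^5·0.6910^3 = -0.770430
  k=1: (−1)^4·1703.8310/(144)·0.7228^3·0.6910^5 = +0.704104
d^4_{0,-3}(1.5258) = -0.770430 +0.704104 = -0.066326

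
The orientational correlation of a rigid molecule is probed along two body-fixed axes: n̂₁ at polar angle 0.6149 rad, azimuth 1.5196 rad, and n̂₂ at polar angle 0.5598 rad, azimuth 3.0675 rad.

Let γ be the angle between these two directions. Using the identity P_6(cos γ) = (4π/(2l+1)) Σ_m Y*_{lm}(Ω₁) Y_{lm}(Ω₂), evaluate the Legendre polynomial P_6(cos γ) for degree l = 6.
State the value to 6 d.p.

Summing Y*_{l m}(θ₁,φ₁)·Y_{l m}(θ₂,φ₂) over m ∈ [−6, 6]; prefactor 4π/(2·6+1) = 0.966644:
  term(m=-6) = -0.00019 - 0.00003j   from Y*(Ω₁)=-0.01697 + 0.00538j, Y(Ω₂)=0.00978 + 0.00466j
  term(m=-5) = 0.00060 - 0.00519j   from Y*(Ω₁)=0.02211 + 0.08448j, Y(Ω₂)=-0.05581 - 0.02168j
  term(m=-4) = 0.04881 + 0.00448j   from Y*(Ω₁)=0.24525 - 0.05094j, Y(Ω₂)=0.18716 + 0.05715j
  term(m=-3) = -0.01232 + 0.17902j   from Y*(Ω₁)=-0.06781 - 0.43803j, Y(Ω₂)=-0.39487 - 0.08925j
  term(m=-2) = -0.18626 - 0.00854j   from Y*(Ω₁)=-0.39687 + 0.04078j, Y(Ω₂)=0.46224 + 0.06900j
  term(m=-1) = -0.00013 + 0.00554j   from Y*(Ω₁)=-0.00324 - 0.06314j, Y(Ω₂)=-0.08738 - 0.00649j
  term(m=+0) = 0.17219 + 0.00000j   from Y*(Ω₁)=-0.41697 + 0.00000j, Y(Ω₂)=-0.41295 + 0.00000j
  term(m=+1) = -0.00013 - 0.00554j   from Y*(Ω₁)=0.00324 - 0.06314j, Y(Ω₂)=0.08738 - 0.00649j
  term(m=+2) = -0.18626 + 0.00854j   from Y*(Ω₁)=-0.39687 - 0.04078j, Y(Ω₂)=0.46224 - 0.06900j
  term(m=+3) = -0.01232 - 0.17902j   from Y*(Ω₁)=0.06781 - 0.43803j, Y(Ω₂)=0.39487 - 0.08925j
  term(m=+4) = 0.04881 - 0.00448j   from Y*(Ω₁)=0.24525 + 0.05094j, Y(Ω₂)=0.18716 - 0.05715j
  term(m=+5) = 0.00060 + 0.00519j   from Y*(Ω₁)=-0.02211 + 0.08448j, Y(Ω₂)=0.05581 - 0.02168j
  term(m=+6) = -0.00019 + 0.00003j   from Y*(Ω₁)=-0.01697 - 0.00538j, Y(Ω₂)=0.00978 - 0.00466j
Accumulated sum -0.12679 - 0.00000j; after 4π/(2l+1) scaling, -0.12256 - 0.00000j ⇒ P_6 = -0.122558

-0.122558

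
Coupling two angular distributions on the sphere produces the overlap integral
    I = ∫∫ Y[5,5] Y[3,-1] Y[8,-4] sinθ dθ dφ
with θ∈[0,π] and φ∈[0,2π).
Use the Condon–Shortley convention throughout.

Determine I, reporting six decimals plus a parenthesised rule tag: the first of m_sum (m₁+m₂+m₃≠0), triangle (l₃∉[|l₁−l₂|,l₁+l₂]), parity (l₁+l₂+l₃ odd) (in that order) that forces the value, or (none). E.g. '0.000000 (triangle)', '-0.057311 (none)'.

0.034108 (none)

Rules hold: Σm=0, L=16 even, 2≤8≤8.
N = 11·7·17 = 1309
Δ = 0!·10!·6!/17! = 1/136136
Racah Σ t=0..0: t=0:+1/518400 = 1/518400
⇒ 3j(5 3 8; 0 0 0)² = 56/2431, sgn +1
Racah Σ t=0..0: t=0:+1/174182400 = 1/174182400
⇒ 3j(5 3 8; 5 -1 -4)² = 3/6188, sgn +1
4πI² = N·(3j₀)²·(3jₘ)² = 42/2873
I = +1·√(0.0146189/4π) = 0.03410766
No selection rule forces the value: the integral is nonzero (none).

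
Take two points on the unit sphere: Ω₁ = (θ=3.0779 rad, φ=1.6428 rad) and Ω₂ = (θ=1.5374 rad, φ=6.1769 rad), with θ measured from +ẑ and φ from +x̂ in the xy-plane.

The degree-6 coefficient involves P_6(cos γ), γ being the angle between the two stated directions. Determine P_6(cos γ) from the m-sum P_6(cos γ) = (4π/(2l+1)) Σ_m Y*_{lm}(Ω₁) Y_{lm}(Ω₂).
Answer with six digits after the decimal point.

-0.299522

Term-by-term m-sum for l=6 (normalisation 4π/13 = 0.966644):
  m=-6: (-0.000000, -0.000000) × (0.386842, 0.286647) = (-0.000000, -0.000000)  (running Σ = (-0.000000, -0.000000))
  m=-5: (0.000001, -0.000002) × (0.048036, 0.028237) = (0.000000, -0.000000)  (running Σ = (0.000000, -0.000000))
  m=-4: (0.000056, 0.000017) × (-0.320319, -0.145026) = (-0.000016, -0.000013)  (running Σ = (-0.000015, -0.000013))
  m=-3: (-0.000286, 0.001303) × (-0.061605, -0.020337) = (0.000044, -0.000074)  (running Σ = (0.000029, -0.000088))
  m=-2: (-0.020640, -0.002993) × (0.311641, 0.067262) = (-0.006231, -0.002321)  (running Σ = (-0.006202, -0.002409))
  m=-1: (0.014787, -0.205016) × (0.067897, 0.007244) = (0.002489, -0.013813)  (running Σ = (-0.003713, -0.016222))
  m=0: (0.974235, -0.000000) × (-0.310429, 0.000000) = (-0.302431, 0.000000)  (running Σ = (-0.306144, -0.016222))
  m=1: (-0.014787, -0.205016) × (-0.067897, 0.007244) = (0.002489, 0.013813)  (running Σ = (-0.303655, -0.002409))
  m=2: (-0.020640, 0.002993) × (0.311641, -0.067262) = (-0.006231, 0.002321)  (running Σ = (-0.309886, -0.000088))
  m=3: (0.000286, 0.001303) × (0.061605, -0.020337) = (0.000044, 0.000074)  (running Σ = (-0.309842, -0.000013))
  m=4: (0.000056, -0.000017) × (-0.320319, 0.145026) = (-0.000016, 0.000013)  (running Σ = (-0.309857, -0.000000))
  m=5: (-0.000001, -0.000002) × (-0.048036, 0.028237) = (0.000000, 0.000000)  (running Σ = (-0.309857, -0.000000))
  m=6: (-0.000000, 0.000000) × (0.386842, -0.286647) = (-0.000000, 0.000000)  (running Σ = (-0.309857, 0.000000))
Total Σ_m = (-0.309857, 0.000000). Multiply by 0.966644: (-0.299522, 0.000000). P_6(cos γ) = -0.299522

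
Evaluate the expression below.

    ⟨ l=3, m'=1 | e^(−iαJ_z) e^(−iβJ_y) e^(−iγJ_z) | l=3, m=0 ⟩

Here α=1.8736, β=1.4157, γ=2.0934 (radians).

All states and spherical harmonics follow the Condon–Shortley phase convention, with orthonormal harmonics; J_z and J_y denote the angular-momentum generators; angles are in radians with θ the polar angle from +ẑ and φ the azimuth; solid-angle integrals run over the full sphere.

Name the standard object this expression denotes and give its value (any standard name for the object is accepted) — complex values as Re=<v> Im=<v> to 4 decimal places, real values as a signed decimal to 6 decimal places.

This is a Wigner D-matrix element — the rotation-matrix element ⟨l m'| R(α,β,γ) |l m⟩ in the angular-momentum basis.
Split into d^3_{1,0}(β=1.4157) × two z-phases.
c=cos(1.415700/2)=0.759762, s=sin(1.415700/2)=0.650202; N=√[24·2·6·6]=41.569219
Admissible k: 0..2 (factorial args all ≥0)
  k=0: (−1)^1·41.5692/(12)·0.7598^5·0.6502^1 = -0.570198
  k=1: (−1)^2·41.5692/(4)·0.7598^3·0.6502^3 = +1.252819
  k=2: (−1)^3·41.5692/(12)·0.7598^1·0.6502^5 = -0.305850
d^3_{1,0}(1.4157) = -0.570198 +1.252819 -0.305850 = +0.376771
D = (-0.298197-0.954504i)·(+0.376771)·(+1.000000+0.000000i) = -0.112352-0.359630i

Wigner D-matrix element, Re=-0.1124 Im=-0.3596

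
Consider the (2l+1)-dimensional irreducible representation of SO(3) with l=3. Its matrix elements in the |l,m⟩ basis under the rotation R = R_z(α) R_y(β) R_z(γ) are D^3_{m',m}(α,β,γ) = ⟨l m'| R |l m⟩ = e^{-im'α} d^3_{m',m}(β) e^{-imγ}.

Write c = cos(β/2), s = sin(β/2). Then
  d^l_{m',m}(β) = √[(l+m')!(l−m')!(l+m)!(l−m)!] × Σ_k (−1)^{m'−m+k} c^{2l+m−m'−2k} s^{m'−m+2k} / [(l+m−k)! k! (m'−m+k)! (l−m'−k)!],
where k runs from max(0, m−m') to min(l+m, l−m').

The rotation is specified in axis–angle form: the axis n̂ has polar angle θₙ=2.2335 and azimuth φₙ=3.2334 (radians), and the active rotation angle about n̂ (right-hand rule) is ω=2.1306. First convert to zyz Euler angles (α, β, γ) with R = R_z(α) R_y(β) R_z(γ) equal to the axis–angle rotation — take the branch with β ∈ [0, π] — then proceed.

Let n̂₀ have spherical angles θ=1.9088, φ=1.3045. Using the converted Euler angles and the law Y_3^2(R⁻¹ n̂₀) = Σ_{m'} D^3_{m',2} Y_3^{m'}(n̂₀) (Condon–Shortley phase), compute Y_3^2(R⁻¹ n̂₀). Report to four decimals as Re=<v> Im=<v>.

Re=0.2478 Im=0.1189

Axis–angle → zyz. n̂ = (sinθₙcosφₙ, sinθₙsinφₙ, cosθₙ) = (-0.785012, -0.072273, -0.615250), ω = 2.1306.
R = I cosω + sinω [n̂]ₓ + (1−cosω) n̂n̂ᵀ gives
  R = [+0.412461, +0.608201, +0.678209; -0.434476, -0.523023, +0.733265; +0.800691, -0.597109, +0.048522]
β = atan2(√(R₁₃²+R₂₃²), R₃₃) = 1.522255; α = atan2(R₂₃, R₁₃) mod 2π = 0.824385; γ = atan2(R₃₂, −R₃₁) mod 2π = 3.782363
Need the full column D^3_{m',2} for m'=−3..3 at α=0.8244, β=1.5223, γ=3.7824.
cos(β/2)=0.724059, sin(β/2)=0.689738
d^3_{-3,2}: single k=5 term ⇒ +0.276867;  D = +0.102485+0.257201i
d^3_{-2,2}: k∈[4..5] ⇒ +0.593274 -0.107673 = +0.485601;  D = +0.453224+0.174346i
d^3_{-1,2}: k∈[3..4] ⇒ +0.787779 -0.357434 = +0.430345;  D = +0.386154-0.189953i
d^3_{0,2}: k∈[2..3] ⇒ +0.716184 -0.649899 = +0.066285;  D = +0.018907-0.063531i
d^3_{1,2}: k∈[1..2] ⇒ +0.434063 -0.787779 = -0.353716;  D = +0.180378+0.304267i
d^3_{2,2}: k∈[0..1] ⇒ +0.144093 -0.653783 = -0.509690;  D = +0.498356+0.106890i
d^3_{3,2}: single k=0 term ⇒ -0.336224;  D = +0.274987-0.193466i
Y_3^{m'}(θ=1.9088,φ=1.3045) and Σ D·Y over m':
  (+0.1025+0.2572i)·(-0.2510+0.2444i)  (+0.4532+0.1743i)·(+0.2599+0.1532i)  (+0.3862-0.1900i)·(-0.0361+0.1324i)  (+0.0189-0.0635i)·(+0.3032+0.0000i)  (+0.1804+0.3043i)·(+0.0361+0.1324i)  (+0.4984+0.1069i)·(+0.2599-0.1532i)  (+0.2750-0.1935i)·(+0.2510+0.2444i)
Y_3^2(R⁻¹ n̂) = +0.247831+0.118880i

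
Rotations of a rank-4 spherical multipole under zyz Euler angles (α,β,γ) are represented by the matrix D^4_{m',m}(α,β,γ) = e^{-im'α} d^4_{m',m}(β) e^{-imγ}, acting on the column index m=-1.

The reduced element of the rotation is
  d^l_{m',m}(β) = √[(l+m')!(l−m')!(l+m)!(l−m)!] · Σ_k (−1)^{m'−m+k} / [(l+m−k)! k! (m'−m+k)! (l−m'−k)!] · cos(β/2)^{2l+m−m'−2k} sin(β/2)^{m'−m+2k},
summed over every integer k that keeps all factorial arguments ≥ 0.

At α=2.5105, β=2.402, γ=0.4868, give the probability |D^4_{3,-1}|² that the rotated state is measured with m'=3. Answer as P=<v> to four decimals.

Split into d^4_{3,-1}(β=2.4020) × two z-phases.
c=cos(2.402000/2)=0.361426, s=sin(2.402000/2)=0.932401; N=√[5040·1·6·120]=1904.940944
k: max(0,(-1)−(3))=0 … min(4+(-1),4−(3))=1
  k=0: (−1)^4·1904.9409/(144)·0.3614^4·0.9324^4 = +0.170610
  k=1: (−1)^5·1904.9409/(240)·0.3614^2·0.9324^6 = -0.681278
d^4_{3,-1}(2.4020) = +0.170610 -0.681278 = -0.510668
|D^4_{3,-1}|² = |d^4_{3,-1}(β)|² = (-0.510668)² = 0.260781 (the z-rotation phases have unit modulus)

P=0.2608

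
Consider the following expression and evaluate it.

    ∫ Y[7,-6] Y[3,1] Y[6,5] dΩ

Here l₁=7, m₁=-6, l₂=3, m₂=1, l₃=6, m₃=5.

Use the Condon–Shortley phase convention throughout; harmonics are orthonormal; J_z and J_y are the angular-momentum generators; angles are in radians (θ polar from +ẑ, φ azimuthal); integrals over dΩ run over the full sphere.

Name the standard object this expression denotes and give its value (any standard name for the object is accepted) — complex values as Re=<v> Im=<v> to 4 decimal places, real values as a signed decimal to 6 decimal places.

Gaunt coefficient, -0.034007

This is a Gaunt coefficient — the integral of a triple product of spherical harmonics over the sphere.
m-sum 0 ✓  L=16 even ✓  4≤6≤10 ✓
Π(2lᵢ+1) = 15×7×13 = 1365
triangle coeff Δ(7,3,6) = 1/2042040
Σ_t [1,3]: t=1:−1/207360 t=2:+1/57600 t=3:−1/207360 = 1/129600
(3j)²=168/12155 [(7 3 6; 0 0 0)], sign=+1
Σ_t [3,4]: t=3:−1/21772800 t=4:+1/17418240 = 1/87091200
(3j)²=11/14280 [(7 3 6; -6 1 5)], sign=-1
⇒ 4πI² = 21/1445
I = (-1)√(21/1445/(4π)) = -0.03400719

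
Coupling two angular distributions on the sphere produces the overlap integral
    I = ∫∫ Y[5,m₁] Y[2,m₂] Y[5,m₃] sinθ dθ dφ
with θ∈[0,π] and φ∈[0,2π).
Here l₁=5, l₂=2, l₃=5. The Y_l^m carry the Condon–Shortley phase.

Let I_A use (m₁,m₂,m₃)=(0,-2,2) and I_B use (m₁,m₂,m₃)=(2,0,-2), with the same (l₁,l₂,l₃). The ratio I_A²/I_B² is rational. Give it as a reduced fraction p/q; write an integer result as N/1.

35/9

Shared (l₁,l₂,l₃)=(5,2,5): N and (l;000)² cancel in I_A²/I_B².
A: Δ = 2!·8!·2!/13! = 1/38610; Racah Σ t=0..0: t=0:+1/2880 = 1/2880; ⇒ 3j(5 2 5; 0 -2 2)² = 14/429, sgn -1
B: Δ = 2!·8!·2!/13! = 1/38610; Racah Σ t=0..2: t=0:+1/2880 t=1:−1/1440 t=2:+1/20160 = -1/3360; ⇒ 3j(5 2 5; 2 0 -2)² = 6/715, sgn +1
I_A²/I_B² = (14/429)/(6/715) = 35/9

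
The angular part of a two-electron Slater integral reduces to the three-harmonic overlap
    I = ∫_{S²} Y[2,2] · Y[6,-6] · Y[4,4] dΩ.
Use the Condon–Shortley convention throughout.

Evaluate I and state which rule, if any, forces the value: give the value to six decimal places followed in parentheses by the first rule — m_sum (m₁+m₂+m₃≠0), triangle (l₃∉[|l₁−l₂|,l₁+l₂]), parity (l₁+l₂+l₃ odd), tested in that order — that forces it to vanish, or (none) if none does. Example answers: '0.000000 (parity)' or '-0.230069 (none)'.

0.353849 (none)

m-sum 0 ✓  L=12 even ✓  4≤4≤8 ✓
Π(2lᵢ+1) = 5×13×9 = 585
triangle coeff Δ(2,6,4) = 1/6435
Σ_t [2,2]: t=2:+1/2304 = 1/2304
(3j)²=5/143 [(2 6 4; 0 0 0)], sign=+1
Σ_t [0,0]: t=0:+1/967680 = 1/967680
(3j)²=1/13 [(2 6 4; 2 -6 4)], sign=+1
⇒ 4πI² = 225/143
I = (+1)√(225/143/(4π)) = 0.35384927
No selection rule forces the value: the integral is nonzero (none).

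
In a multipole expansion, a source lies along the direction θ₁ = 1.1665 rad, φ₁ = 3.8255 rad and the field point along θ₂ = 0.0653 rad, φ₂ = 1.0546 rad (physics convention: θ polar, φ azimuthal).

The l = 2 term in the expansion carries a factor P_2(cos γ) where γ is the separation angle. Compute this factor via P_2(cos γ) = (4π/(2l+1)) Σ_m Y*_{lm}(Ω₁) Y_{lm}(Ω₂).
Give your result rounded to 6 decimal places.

-0.330035

Summing Y*_{l m}(θ₁,φ₁)·Y_{l m}(θ₂,φ₂) over m ∈ [−2, 2]; prefactor 4π/(2·2+1) = 2.513274:
  m=-2: Y*=(0.065820, 0.319798)  Y=(-0.000843, -0.001412)  product (0.000396, -0.000363)
  m=-1: Y*=(-0.216564, -0.176531)  Y=(0.024829, -0.043750)  product (-0.013100, 0.005092)
  m=+0: Y*=(-0.168979, -0.000000)  Y=(0.626754, 0.000000)  product (-0.105908, -0.000000)
  m=+1: Y*=(0.216564, -0.176531)  Y=(-0.024829, -0.043750)  product (-0.013100, -0.005092)
  m=+2: Y*=(0.065820, -0.319798)  Y=(-0.000843, 0.001412)  product (0.000396, 0.000363)
Accumulated sum (-0.131317, 0.000000); after 4π/(2l+1) scaling, (-0.330035, 0.000000) ⇒ P_2 = -0.330035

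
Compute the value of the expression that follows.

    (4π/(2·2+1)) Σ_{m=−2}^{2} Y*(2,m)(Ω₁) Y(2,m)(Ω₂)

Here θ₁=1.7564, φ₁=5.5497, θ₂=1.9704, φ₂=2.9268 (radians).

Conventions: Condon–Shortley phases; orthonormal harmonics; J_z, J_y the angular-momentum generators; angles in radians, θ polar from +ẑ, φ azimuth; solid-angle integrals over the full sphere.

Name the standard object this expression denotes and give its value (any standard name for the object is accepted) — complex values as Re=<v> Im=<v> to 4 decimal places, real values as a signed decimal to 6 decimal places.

This sum is the spherical-harmonic addition theorem: it equals the Legendre polynomial P_l(cos γ) of the angle γ between the two directions.
Addition theorem: P_2(cos γ) = (4π/5) Σ_m Y*_{lm}(Ω₁) Y_{lm}(Ω₂), m = −2…2:
  m=-2: Y*=(0.038670, -0.371110)  Y=(0.298022, 0.136530)  product (0.062192, -0.105319)
  m=-1: Y*=(-0.104086, 0.093803)  Y=(0.270520, 0.059016)  product (-0.033693, 0.019233)
  m=+0: Y*=(-0.283170, -0.000000)  Y=(-0.172176, 0.000000)  product (0.048755, 0.000000)
  m=+1: Y*=(0.104086, 0.093803)  Y=(-0.270520, 0.059016)  product (-0.033693, -0.019233)
  m=+2: Y*=(0.038670, 0.371110)  Y=(0.298022, -0.136530)  product (0.062192, 0.105319)
Total Σ_m = (0.105753, 0.000000). Multiply by 2.513274: (0.265786, 0.000000). P_2(cos γ) = 0.265786

Legendre polynomial (addition theorem), +0.265786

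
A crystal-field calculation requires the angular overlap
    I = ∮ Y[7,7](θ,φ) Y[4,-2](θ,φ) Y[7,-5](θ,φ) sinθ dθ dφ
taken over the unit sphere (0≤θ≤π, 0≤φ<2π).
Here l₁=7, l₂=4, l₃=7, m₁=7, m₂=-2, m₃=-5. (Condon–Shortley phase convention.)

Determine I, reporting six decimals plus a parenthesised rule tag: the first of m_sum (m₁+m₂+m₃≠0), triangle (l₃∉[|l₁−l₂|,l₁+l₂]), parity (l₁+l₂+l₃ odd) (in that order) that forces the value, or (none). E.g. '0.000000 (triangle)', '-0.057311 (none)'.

m-sum 0 ✓  L=18 even ✓  3≤7≤11 ✓
Π(2lᵢ+1) = 15×9×15 = 2025
triangle coeff Δ(7,4,7) = 1/58198140
Σ_t [0,4]: t=0:+1/17418240 t=1:−1/622080 t=2:+1/230400 t=3:−1/622080 t=4:+1/17418240 = 1/806400
(3j)²=2268/230945 [(7 4 7; 0 0 0)], sign=-1
Σ_t [0,0]: t=0:+1/348364800 = 1/348364800
(3j)²=11/646 [(7 4 7; 7 -2 -5)], sign=+1
⇒ 4πI² = 459270/1356277
I = (-1)√(459270/1356277/(4π)) = -0.16415530
No selection rule forces the value: the integral is nonzero (none).

-0.164155 (none)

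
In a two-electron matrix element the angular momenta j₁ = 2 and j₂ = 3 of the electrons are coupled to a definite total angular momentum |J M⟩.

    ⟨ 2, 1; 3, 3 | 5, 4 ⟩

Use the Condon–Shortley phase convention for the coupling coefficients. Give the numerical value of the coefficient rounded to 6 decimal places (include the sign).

√[11·0!4!6!/11! · 3!1!6!0!9!1!] = √(7464960)
  +(−1)^0/∏(0,0,1,6,3,0)! = 1/4320  (running 1/4320)
⟨..|..⟩ = √(7464960)·(1/4320) = +0.632456

+√(2/5) ≈ +0.632456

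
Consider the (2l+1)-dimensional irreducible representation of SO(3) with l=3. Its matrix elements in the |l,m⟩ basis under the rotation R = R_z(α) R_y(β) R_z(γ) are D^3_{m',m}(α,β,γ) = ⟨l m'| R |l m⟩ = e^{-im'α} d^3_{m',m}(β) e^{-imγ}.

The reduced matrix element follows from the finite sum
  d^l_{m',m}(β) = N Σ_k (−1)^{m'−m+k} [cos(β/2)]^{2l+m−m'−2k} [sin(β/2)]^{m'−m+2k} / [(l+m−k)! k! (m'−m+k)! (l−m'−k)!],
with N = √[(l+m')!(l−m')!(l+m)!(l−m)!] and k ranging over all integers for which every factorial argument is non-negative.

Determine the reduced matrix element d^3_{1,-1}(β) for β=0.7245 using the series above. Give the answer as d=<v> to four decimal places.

d=0.4678

d^3_{1,-1}(β=0.7245) via the finite sum:
Half-angle: c=0.935102, s=0.354379. N=√(24·2·2·24)=48.000000
The bounds max(0,m−m')=0 and min(l+m,l−m')=2 give 3 terms
  k=0: (−1)^2·48.0000/(8)·0.9351^4·0.3544^2 = +0.576133
  k=1: (−1)^3·48.0000/(6)·0.9351^2·0.3544^4 = -0.110327
  k=2: (−1)^4·48.0000/(48)·0.9351^0·0.3544^6 = +0.001981
d^3_{1,-1}(0.7245) = +0.576133 -0.110327 +0.001981 = +0.467788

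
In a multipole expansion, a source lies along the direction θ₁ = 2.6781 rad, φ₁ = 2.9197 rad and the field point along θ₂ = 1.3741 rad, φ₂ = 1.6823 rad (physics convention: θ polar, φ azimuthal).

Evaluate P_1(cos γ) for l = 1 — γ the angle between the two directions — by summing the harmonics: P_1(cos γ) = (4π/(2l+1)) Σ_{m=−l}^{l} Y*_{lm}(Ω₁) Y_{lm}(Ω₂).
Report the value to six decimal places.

Term-by-term m-sum for l=1 (normalisation 4π/3 = 4.188790):
  m=-1: (-0.150675, 0.033993) × (-0.037703, -0.336728) = (0.017127, 0.049455)  (running Σ = (0.017127, 0.049455))
  m=0: (-0.437053, -0.000000) × (0.095488, 0.000000) = (-0.041733, -0.000000)  (running Σ = (-0.024606, 0.049455))
  m=1: (0.150675, 0.033993) × (0.037703, -0.336728) = (0.017127, -0.049455)  (running Σ = (-0.007478, 0.000000))
Accumulated sum (-0.007478, 0.000000); after 4π/(2l+1) scaling, (-0.031326, 0.000000) ⇒ P_1 = -0.031326

-0.031326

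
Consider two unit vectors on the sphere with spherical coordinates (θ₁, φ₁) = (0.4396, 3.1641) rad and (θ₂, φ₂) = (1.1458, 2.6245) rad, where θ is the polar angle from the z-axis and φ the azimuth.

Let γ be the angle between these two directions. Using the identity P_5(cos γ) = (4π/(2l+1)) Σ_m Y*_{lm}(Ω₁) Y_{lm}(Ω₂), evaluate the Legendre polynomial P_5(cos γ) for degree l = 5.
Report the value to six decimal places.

-0.373717

Summing Y*_{l m}(θ₁,φ₁)·Y_{l m}(θ₂,φ₂) over m ∈ [−5, 5]; prefactor 4π/(2·5+1) = 1.142397:
  [-5]  conj(Y_{5,-5})(Ω₁) = -0.00644 - 0.00073j ; Y_{5,-5}(Ω₂) = 0.24740 - 0.15377j ; Δ = -0.00170 + 0.00081j
  [-4]  conj(Y_{5,-4})(Ω₁) = 0.04339 + 0.00392j ; Y_{5,-4}(Ω₂) = -0.19898 + 0.36634j ; Δ = -0.01007 + 0.01512j
  [-3]  conj(Y_{5,-3})(Ω₁) = -0.16947 - 0.01146j ; Y_{5,-3}(Ω₂) = -0.00271 - 0.13863j ; Δ = -0.00113 + 0.02352j
  [-2]  conj(Y_{5,-2})(Ω₁) = 0.40420 + 0.01821j ; Y_{5,-2}(Ω₂) = -0.14528 - 0.24424j ; Δ = -0.05428 - 0.10137j
  [-1]  conj(Y_{5,-1})(Ω₁) = -0.49297 - 0.01110j ; Y_{5,-1}(Ω₂) = 0.19610 + 0.11152j ; Δ = -0.09543 - 0.05715j
  [+0]  conj(Y_{5,0})(Ω₁) = -0.00803 + 0.00000j ; Y_{5,0}(Ω₂) = 0.23727 + 0.00000j ; Δ = -0.00191 + 0.00000j
  [+1]  conj(Y_{5,1})(Ω₁) = 0.49297 - 0.01110j ; Y_{5,1}(Ω₂) = -0.19610 + 0.11152j ; Δ = -0.09543 + 0.05715j
  [+2]  conj(Y_{5,2})(Ω₁) = 0.40420 - 0.01821j ; Y_{5,2}(Ω₂) = -0.14528 + 0.24424j ; Δ = -0.05428 + 0.10137j
  [+3]  conj(Y_{5,3})(Ω₁) = 0.16947 - 0.01146j ; Y_{5,3}(Ω₂) = 0.00271 - 0.13863j ; Δ = -0.00113 - 0.02352j
  [+4]  conj(Y_{5,4})(Ω₁) = 0.04339 - 0.00392j ; Y_{5,4}(Ω₂) = -0.19898 - 0.36634j ; Δ = -0.01007 - 0.01512j
  [+5]  conj(Y_{5,5})(Ω₁) = 0.00644 - 0.00073j ; Y_{5,5}(Ω₂) = -0.24740 - 0.15377j ; Δ = -0.00170 - 0.00081j
Σ over m = -0.32713 + 0.00000j; ×(4π/11) → -0.37372 + 0.00000j. Real part: -0.373717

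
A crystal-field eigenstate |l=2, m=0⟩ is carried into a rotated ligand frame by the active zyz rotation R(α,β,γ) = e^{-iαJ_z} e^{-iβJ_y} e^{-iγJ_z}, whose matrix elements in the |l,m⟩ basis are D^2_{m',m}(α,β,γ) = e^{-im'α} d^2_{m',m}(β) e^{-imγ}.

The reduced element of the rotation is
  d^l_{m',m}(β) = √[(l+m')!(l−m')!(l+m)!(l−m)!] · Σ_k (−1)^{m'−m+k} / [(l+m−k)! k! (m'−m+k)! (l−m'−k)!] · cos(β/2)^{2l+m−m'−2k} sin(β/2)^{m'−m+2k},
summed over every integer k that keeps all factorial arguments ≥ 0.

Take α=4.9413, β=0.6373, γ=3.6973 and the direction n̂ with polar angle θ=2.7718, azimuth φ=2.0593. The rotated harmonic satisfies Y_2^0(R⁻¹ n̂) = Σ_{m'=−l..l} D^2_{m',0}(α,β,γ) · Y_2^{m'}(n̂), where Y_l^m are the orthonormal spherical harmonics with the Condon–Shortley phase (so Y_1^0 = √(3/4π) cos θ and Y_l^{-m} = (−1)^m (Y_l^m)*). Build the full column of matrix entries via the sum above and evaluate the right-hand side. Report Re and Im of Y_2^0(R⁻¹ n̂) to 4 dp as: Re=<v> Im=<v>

Need the full column D^2_{m',0} for m'=−2..2 at α=4.9413, β=0.6373, γ=3.6973.
cos(β/2)=0.949659, sin(β/2)=0.313285
d^2_{-2,0}: single k=2 term ⇒ +0.216815;  D = -0.194487-0.095831i
d^2_{-1,0}: k∈[1..2] ⇒ +0.657231 -0.071526 = +0.585706;  D = +0.132907-0.570427i
d^2_{0,0}: k∈[0..2] ⇒ +0.813338 -0.354058 +0.009633 = +0.468913;  D = +0.468913+0.000000i
d^2_{1,0}: k∈[0..1] ⇒ -0.657231 +0.071526 = -0.585706;  D = -0.132907-0.570427i
d^2_{2,0}: single k=0 term ⇒ +0.216815;  D = -0.194487+0.095831i
Y_2^{m'}(θ=2.7718,φ=2.0593) and Σ D·Y over m':
  (-0.1945-0.0958i)·(-0.0282+0.0418i)  (+0.1329-0.5704i)·(+0.1222+0.2299i)  (+0.4689+0.0000i)·(+0.5072+0.0000i)  (-0.1329-0.5704i)·(-0.1222+0.2299i)  (-0.1945+0.0958i)·(-0.0282-0.0418i)
Y_2^0(R⁻¹ n̂) = +0.551573-0.000000i

Re=0.5516 Im=0.0000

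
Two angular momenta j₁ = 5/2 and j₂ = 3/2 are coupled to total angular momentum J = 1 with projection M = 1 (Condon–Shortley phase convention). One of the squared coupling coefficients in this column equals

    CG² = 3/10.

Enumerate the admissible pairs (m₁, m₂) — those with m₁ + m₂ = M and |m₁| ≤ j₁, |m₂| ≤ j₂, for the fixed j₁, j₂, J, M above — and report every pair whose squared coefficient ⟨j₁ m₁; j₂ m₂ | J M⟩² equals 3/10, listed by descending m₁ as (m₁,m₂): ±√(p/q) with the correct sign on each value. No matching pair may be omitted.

Admissible pairs with m₁+m₂ = M = 1: (-1/2,3/2), (1/2,1/2), (3/2,-1/2), (5/2,-3/2)
  (m₁,m₂)=(5/2,-3/2): CG² = 1/2, CG = +√(1/2)
  (m₁,m₂)=(3/2,-1/2): CG² = 3/10, CG = −√(3/10)   ← matches the target
  (m₁,m₂)=(1/2,1/2): CG² = 3/20, CG = +√(3/20)
  (m₁,m₂)=(-1/2,3/2): CG² = 1/20, CG = −√(1/20)
Pairs with CG² = 3/10: (3/2,-1/2): −√(3/10)

(3/2,-1/2): −√(3/10)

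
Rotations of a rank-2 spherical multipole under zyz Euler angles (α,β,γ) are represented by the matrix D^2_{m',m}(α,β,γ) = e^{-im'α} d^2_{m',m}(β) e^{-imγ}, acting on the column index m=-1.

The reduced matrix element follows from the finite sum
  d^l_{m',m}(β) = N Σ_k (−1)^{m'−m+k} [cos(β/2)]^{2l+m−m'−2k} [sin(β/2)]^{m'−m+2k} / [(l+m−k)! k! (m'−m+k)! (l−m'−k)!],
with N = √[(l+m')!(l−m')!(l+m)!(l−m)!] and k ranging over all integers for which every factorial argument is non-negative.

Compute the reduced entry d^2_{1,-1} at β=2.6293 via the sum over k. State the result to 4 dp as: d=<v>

d^2_{1,-1}(β=2.6293) via the finite sum:
c=cos(2.629300/2)=0.253355, s=sin(2.629300/2)=0.967374; N=√[6·1·1·6]=6.000000
The bounds max(0,m−m')=0 and min(l+m,l−m')=1 give 2 terms
  k=0: (−1)^2·6.0000/(2)·0.2534^2·0.9674^2 = +0.180205
  k=1: (−1)^3·6.0000/(6)·0.2534^0·0.9674^4 = -0.875743
d^2_{1,-1}(2.6293) = +0.180205 -0.875743 = -0.695538

d=-0.6955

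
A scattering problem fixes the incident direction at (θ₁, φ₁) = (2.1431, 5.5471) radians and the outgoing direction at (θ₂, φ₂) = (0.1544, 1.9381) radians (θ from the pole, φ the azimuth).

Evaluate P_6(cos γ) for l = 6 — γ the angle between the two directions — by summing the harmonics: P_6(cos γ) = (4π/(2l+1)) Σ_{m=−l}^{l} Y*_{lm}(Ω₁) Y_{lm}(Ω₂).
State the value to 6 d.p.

0.033021

Summing Y*_{l m}(θ₁,φ₁)·Y_{l m}(θ₂,φ₂) over m ∈ [−6, 6]; prefactor 4π/(2·6+1) = 0.966644:
  m=-6: (-0.04972 + 0.16309j) × (0.00000 + 0.00001j) = -0.00000 + 0.00000j  (running Σ = -0.00000 + 0.00000j)
  m=-5: (0.32659 - 0.19525j) × (-0.00014 + 0.00004j) = -0.00004 + 0.00004j  (running Σ = -0.00004 + 0.00004j)
  m=-4: (-0.38900 - 0.07774j) × (0.00020 - 0.00193j) = -0.00023 + 0.00074j  (running Σ = -0.00027 + 0.00078j)
  m=-3: (0.02822 + 0.03811j) × (0.01616 + 0.00819j) = 0.00014 + 0.00085j  (running Σ = -0.00012 + 0.00162j)
  m=-2: (-0.03265 + 0.32997j) × (-0.08508 + 0.07685j) = -0.02258 - 0.03058j  (running Σ = -0.02270 - 0.02896j)
  m=-1: (0.13346 - 0.12091j) × (-0.16112 - 0.41875j) = -0.07214 - 0.03641j  (running Σ = -0.09484 - 0.06537j)
  m=0: (0.28778 + 0.00000j) × (0.77777 + 0.00000j) = 0.22383 + 0.00000j  (running Σ = 0.12900 - 0.06537j)
  m=1: (-0.13346 - 0.12091j) × (0.16112 - 0.41875j) = -0.07214 + 0.03641j  (running Σ = 0.05686 - 0.02896j)
  m=2: (-0.03265 - 0.32997j) × (-0.08508 - 0.07685j) = -0.02258 + 0.03058j  (running Σ = 0.03428 + 0.00162j)
  m=3: (-0.02822 + 0.03811j) × (-0.01616 + 0.00819j) = 0.00014 - 0.00085j  (running Σ = 0.03443 + 0.00078j)
  m=4: (-0.38900 + 0.07774j) × (0.00020 + 0.00193j) = -0.00023 - 0.00074j  (running Σ = 0.03420 + 0.00004j)
  m=5: (-0.32659 - 0.19525j) × (0.00014 + 0.00004j) = -0.00004 - 0.00004j  (running Σ = 0.03416 + 0.00000j)
  m=6: (-0.04972 - 0.16309j) × (0.00000 - 0.00001j) = -0.00000 - 0.00000j  (running Σ = 0.03416 - 0.00000j)
Total Σ_m = 0.03416 - 0.00000j. Multiply by 0.966644: 0.03302 - 0.00000j. P_6(cos γ) = 0.033021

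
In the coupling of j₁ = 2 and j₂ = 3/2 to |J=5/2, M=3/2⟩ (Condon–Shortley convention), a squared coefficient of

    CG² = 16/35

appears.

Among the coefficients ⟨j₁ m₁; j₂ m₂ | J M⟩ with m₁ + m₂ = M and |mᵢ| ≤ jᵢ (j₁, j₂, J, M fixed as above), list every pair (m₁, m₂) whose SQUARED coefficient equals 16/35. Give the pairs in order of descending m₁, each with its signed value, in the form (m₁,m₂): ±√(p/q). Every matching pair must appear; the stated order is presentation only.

Admissible pairs with m₁+m₂ = M = 3/2: (0,3/2), (1,1/2), (2,-1/2)
  (m₁,m₂)=(2,-1/2): CG² = 16/35, CG = +√(16/35)   ← matches the target
  (m₁,m₂)=(1,1/2): CG² = 1/35, CG = +√(1/35)
  (m₁,m₂)=(0,3/2): CG² = 18/35, CG = −√(18/35)
Pairs with CG² = 16/35: (2,-1/2): +√(16/35)

(2,-1/2): +√(16/35)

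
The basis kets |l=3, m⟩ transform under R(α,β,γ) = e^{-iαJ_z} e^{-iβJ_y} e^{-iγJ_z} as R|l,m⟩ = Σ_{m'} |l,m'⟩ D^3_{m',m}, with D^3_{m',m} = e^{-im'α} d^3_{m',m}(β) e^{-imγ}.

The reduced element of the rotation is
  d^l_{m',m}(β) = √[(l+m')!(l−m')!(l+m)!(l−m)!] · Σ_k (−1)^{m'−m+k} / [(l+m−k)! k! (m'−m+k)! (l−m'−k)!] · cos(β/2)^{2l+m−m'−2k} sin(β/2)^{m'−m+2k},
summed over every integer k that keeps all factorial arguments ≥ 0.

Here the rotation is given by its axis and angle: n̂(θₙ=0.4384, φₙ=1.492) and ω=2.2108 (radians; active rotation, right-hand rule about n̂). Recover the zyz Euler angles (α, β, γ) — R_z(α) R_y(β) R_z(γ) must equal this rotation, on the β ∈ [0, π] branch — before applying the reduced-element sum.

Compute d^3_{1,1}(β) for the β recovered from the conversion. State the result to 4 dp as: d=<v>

Axis–angle → zyz. n̂ = (sinθₙcosφₙ, sinθₙsinφₙ, cosθₙ) = (+0.033414, +0.423174, +0.905432), ω = 2.2108.
R = I cosω + sinω [n̂]ₓ + (1−cosω) n̂n̂ᵀ gives
  R = [-0.595415, -0.703657, +0.387747; +0.748825, -0.311178, +0.585174; -0.291104, +0.638776, +0.712196]
β = atan2(√(R₁₃²+R₂₃²), R₃₃) = 0.778174; α = atan2(R₂₃, R₁₃) mod 2π = 0.985602; γ = atan2(R₃₂, −R₃₁) mod 2π = 1.143195
d^3_{1,1}(β=0.7782) via the finite sum:
With c≡cos(β/2)=0.925256 and s≡sin(β/2)=0.379344, N=[24·2·24·2]^{1/2}=48.000000
The bounds max(0,m−m')=0 and min(l+m,l−m')=2 give 3 terms
  k=0: (−1)^0·48.0000/(48)·0.9253^6·0.3793^0 = +0.627438
  k=1: (−1)^1·48.0000/(6)·0.9253^4·0.3793^2 = -0.843730
  k=2: (−1)^2·48.0000/(8)·0.9253^2·0.3793^4 = +0.106367
d^3_{1,1}(0.7782) = +0.627438 -0.843730 +0.106367 = -0.109925

d=-0.1099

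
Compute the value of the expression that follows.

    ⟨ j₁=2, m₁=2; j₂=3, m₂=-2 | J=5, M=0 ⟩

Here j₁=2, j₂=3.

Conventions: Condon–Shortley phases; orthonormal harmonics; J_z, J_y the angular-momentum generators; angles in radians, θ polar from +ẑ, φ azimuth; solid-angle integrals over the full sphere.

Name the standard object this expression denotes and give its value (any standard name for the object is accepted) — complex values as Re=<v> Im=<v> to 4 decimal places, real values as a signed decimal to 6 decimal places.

This is a Clebsch–Gordan (vector-coupling) coefficient.
j₁+j₂−J=0  J+j₁−j₂=4  J−j₁+j₂=6  j₁+j₂+J+1=11
(j₁±m₁, j₂±m₂, J±M) = (4,0,1,5,5,5)
P² = 1382400/7
sum k=0..0:
  [0] +1/2880 = 1/2880
S = 1/2880
C² = P²·S² = 1/42 ; C = +0.154303

Clebsch–Gordan coefficient, +√(1/42) ≈ +0.154303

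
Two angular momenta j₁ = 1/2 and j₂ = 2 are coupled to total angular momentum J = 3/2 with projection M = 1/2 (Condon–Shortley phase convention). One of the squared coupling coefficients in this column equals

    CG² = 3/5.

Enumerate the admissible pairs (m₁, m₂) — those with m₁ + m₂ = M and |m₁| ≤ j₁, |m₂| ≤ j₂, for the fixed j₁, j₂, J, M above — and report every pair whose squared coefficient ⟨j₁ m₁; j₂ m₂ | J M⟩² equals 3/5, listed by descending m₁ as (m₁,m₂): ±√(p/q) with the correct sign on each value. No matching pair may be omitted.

(-1/2,1): −√(3/5)

Admissible pairs with m₁+m₂ = M = 1/2: (-1/2,1), (1/2,0)
  (m₁,m₂)=(1/2,0): CG² = 2/5, CG = +√(2/5)
  (m₁,m₂)=(-1/2,1): CG² = 3/5, CG = −√(3/5)   ← matches the target
Pairs with CG² = 3/5: (-1/2,1): −√(3/5)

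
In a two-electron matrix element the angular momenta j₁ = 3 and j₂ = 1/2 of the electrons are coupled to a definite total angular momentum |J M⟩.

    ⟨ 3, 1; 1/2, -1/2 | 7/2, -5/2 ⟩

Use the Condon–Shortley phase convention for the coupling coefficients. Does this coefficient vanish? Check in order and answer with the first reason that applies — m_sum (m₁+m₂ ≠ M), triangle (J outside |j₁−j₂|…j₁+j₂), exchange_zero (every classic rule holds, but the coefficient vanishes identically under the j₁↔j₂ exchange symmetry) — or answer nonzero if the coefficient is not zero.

m_sum

m-sum: m₁+m₂ = 1+(-1/2) = 1/2, M = -5/2  ✗ ⇒ coefficient is 0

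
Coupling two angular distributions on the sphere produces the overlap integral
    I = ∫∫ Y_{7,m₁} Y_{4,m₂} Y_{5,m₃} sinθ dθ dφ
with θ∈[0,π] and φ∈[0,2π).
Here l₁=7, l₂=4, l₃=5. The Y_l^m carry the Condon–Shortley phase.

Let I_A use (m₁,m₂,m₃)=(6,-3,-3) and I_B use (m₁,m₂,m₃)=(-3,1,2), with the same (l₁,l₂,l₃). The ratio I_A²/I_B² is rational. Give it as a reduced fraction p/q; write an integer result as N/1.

Same 7,4,5: normalisation and zero-m 3j drop out of the ratio.
A: Δ: 6! 8! 2! / 17! → 1/6126120; sum: t=0:+1/3628800 t=1:−1/9676800 = 1/5806080; 3j²(7 4 5; 6 -3 -3) = Δ·Π!·Σ² = 5/408  (sign +1)
B: Δ: 6! 8! 2! / 17! → 1/6126120; sum: t=3:−1/362880 t=4:+1/69120 t=5:−1/172800 = 43/7257600; 3j²(7 4 5; -3 1 2) = Δ·Π!·Σ² = 1849/170170  (sign -1)
I_A²/I_B² = (5/408)/(1849/170170) = 25025/22188

25025/22188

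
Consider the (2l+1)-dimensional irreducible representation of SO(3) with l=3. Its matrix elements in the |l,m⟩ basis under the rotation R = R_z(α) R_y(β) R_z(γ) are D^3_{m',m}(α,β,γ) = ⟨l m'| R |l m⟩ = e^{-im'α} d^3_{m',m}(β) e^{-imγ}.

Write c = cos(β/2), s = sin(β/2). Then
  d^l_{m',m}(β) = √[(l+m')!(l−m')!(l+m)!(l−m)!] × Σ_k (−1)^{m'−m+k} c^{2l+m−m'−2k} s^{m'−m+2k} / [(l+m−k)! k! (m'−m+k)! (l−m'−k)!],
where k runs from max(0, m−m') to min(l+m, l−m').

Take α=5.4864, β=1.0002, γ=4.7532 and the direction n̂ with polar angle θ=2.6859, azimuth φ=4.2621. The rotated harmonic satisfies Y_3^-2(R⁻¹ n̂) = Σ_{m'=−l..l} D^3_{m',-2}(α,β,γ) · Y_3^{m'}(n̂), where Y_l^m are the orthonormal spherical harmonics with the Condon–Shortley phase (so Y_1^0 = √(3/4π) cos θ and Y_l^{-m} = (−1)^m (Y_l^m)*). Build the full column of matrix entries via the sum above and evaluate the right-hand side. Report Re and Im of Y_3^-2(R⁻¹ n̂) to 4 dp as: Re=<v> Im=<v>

Re=0.1726 Im=0.2692

Need the full column D^3_{m',-2} for m'=−3..3 at α=5.4864, β=1.0002, γ=4.7532.
cos(β/2)=0.877535, sin(β/2)=0.479513
d^3_{-3,-2}: single k=1 term ⇒ +0.611220;  D = +0.411206+0.452216i
d^3_{-2,-2}: k∈[0..1] ⇒ +0.456652 -0.681755 = -0.225103;  D = +0.013239-0.224713i
d^3_{-1,-2}: k∈[0..1] ⇒ -0.789082 +0.471221 = -0.317861;  D = +0.239980-0.208434i
d^3_{0,-2}: k∈[0..1] ⇒ +0.746825 -0.222993 = +0.523832;  D = -0.522088-0.042709i
d^3_{1,-2}: k∈[0..1] ⇒ -0.471221 +0.070351 = -0.400871;  D = +0.255907+0.308559i
d^3_{2,-2}: k∈[0..1] ⇒ +0.203564 -0.012156 = +0.191408;  D = +0.019946-0.190366i
d^3_{3,-2}: single k=0 term ⇒ -0.054493;  D = -0.042726+0.033823i
Y_3^{m'}(θ=2.6859,φ=4.2621) and Σ D·Y over m':
  (+0.4112+0.4522i)·(+0.0347-0.0078i)  (+0.0132-0.2247i)·(+0.1104+0.1393i)  (+0.2400-0.2084i)·(-0.1877+0.3882i)  (-0.5221-0.0427i)·(-0.3457+0.0000i)  (+0.2559+0.3086i)·(+0.1877+0.3882i)  (+0.0199-0.1904i)·(+0.1104-0.1393i)  (-0.0427+0.0338i)·(-0.0347-0.0078i)
Y_3^-2(R⁻¹ n̂) = +0.172576+0.269188i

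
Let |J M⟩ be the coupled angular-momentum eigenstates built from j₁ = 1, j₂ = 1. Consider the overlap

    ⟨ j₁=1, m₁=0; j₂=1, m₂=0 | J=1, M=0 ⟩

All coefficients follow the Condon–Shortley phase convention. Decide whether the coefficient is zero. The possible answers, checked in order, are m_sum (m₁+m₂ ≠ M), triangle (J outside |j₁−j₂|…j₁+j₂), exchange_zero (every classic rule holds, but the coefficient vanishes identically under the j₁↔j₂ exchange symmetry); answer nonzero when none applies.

exchange_zero

m-sum: m₁+m₂ = 0+0 = 0, M = 0  ✓
triangle: |j₁−j₂| = 0 ≤ J = 1 ≤ j₁+j₂ = 2  ✓
exchange: j₁=j₂ and m₁=m₂, and (−1)^(j₁+j₂−J) = (−1)^1 = −1 forces ⟨j₁m₁;j₂m₂|JM⟩ = −⟨j₂m₂;j₁m₁|JM⟩ = −⟨j₁m₁;j₂m₂|JM⟩ ⇒ the coefficient vanishes identically
Racah sum check: Σ_k collapses to 0 ⇒ CG = 0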